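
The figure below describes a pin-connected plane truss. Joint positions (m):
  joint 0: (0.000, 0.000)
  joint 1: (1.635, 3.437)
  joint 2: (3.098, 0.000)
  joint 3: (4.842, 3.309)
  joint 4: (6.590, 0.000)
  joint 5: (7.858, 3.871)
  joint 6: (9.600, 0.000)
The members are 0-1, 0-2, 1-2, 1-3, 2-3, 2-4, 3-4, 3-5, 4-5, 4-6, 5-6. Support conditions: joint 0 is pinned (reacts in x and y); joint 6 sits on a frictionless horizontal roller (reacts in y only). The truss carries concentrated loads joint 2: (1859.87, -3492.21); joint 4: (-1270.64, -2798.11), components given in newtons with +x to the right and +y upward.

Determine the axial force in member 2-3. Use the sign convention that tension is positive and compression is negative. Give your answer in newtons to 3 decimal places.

148.047

N=7 nodes, M=11 members, R=3 reactions → 2N=14, M+R=14
member 0 (0-1): L=3.8061, (cx,cy)=(0.4296,0.9030)
member 1 (0-2): L=3.0980, (cx,cy)=(1.0000,0.0000)
member 2 (1-2): L=3.7354, (cx,cy)=(0.3917,-0.9201)
member 3 (1-3): L=3.2096, (cx,cy)=(0.9992,-0.0399)
member 4 (2-3): L=3.7405, (cx,cy)=(0.4663,0.8847)
member 5 (2-4): L=3.4920, (cx,cy)=(1.0000,0.0000)
member 6 (3-4): L=3.7423, (cx,cy)=(0.4671,-0.8842)
member 7 (3-5): L=3.0679, (cx,cy)=(0.9831,0.1832)
member 8 (4-5): L=4.0734, (cx,cy)=(0.3113,0.9503)
member 9 (4-6): L=3.0100, (cx,cy)=(1.0000,0.0000)
member 10 (5-6): L=4.2449, (cx,cy)=(0.4104,-0.9119)
solve A·x = −loads:
  F[0-1] = -3590.7636 N (compression)
  F[0-2] = +2131.7380 N (tension)
  F[1-2] = +3653.0784 N (tension)
  F[1-3] = -2975.6270 N (compression)
  F[2-3] = +148.0475 N (tension)
  F[2-4] = +1633.5921 N (tension)
  F[3-4] = -814.2256 N (compression)
  F[3-5] = -2567.3602 N (compression)
  F[4-5] = +3701.9887 N (tension)
  F[4-6] = +1371.5274 N (tension)
  F[5-6] = -3342.1363 N (compression)
  Rx@0 = -589.2300 N
  Ry@0 = +3242.5688 N
  Ry@6 = +3047.7512 N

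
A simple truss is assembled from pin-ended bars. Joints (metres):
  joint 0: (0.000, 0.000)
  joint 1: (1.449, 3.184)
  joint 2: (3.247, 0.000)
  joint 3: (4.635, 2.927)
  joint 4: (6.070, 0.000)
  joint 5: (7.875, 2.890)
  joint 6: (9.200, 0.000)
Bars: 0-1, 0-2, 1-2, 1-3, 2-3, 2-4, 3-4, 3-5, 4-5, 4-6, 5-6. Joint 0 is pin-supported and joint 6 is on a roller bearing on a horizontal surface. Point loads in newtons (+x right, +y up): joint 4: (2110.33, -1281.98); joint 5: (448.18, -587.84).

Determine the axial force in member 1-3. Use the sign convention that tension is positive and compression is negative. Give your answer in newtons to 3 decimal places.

-407.361

N=7 nodes, M=11 members, R=3 reactions → 2N=14, M+R=14
member 0 (0-1): L=3.4982, (cx,cy)=(0.4142,0.9102)
member 1 (0-2): L=3.2470, (cx,cy)=(1.0000,0.0000)
member 2 (1-2): L=3.6566, (cx,cy)=(0.4917,-0.8708)
member 3 (1-3): L=3.1963, (cx,cy)=(0.9968,-0.0804)
member 4 (2-3): L=3.2394, (cx,cy)=(0.4285,0.9036)
member 5 (2-4): L=2.8230, (cx,cy)=(1.0000,0.0000)
member 6 (3-4): L=3.2598, (cx,cy)=(0.4402,-0.8979)
member 7 (3-5): L=3.2402, (cx,cy)=(0.9999,-0.0114)
member 8 (4-5): L=3.4074, (cx,cy)=(0.5297,0.8482)
member 9 (4-6): L=3.1300, (cx,cy)=(1.0000,0.0000)
member 10 (5-6): L=3.1793, (cx,cy)=(0.4168,-0.9090)
solve A·x = −loads:
  F[0-1] = -417.5289 N (compression)
  F[0-2] = +2731.4555 N (tension)
  F[1-2] = +474.0479 N (tension)
  F[1-3] = -407.3608 N (compression)
  F[2-3] = -456.8399 N (compression)
  F[2-4] = +3160.2946 N (tension)
  F[3-4] = +433.3206 N (tension)
  F[3-5] = -792.5865 N (compression)
  F[4-5] = +1052.7489 N (tension)
  F[4-6] = +683.0367 N (tension)
  F[5-6] = -1638.9092 N (compression)
  Rx@0 = -2558.5100 N
  Ry@0 = +380.0267 N
  Ry@6 = +1489.7933 N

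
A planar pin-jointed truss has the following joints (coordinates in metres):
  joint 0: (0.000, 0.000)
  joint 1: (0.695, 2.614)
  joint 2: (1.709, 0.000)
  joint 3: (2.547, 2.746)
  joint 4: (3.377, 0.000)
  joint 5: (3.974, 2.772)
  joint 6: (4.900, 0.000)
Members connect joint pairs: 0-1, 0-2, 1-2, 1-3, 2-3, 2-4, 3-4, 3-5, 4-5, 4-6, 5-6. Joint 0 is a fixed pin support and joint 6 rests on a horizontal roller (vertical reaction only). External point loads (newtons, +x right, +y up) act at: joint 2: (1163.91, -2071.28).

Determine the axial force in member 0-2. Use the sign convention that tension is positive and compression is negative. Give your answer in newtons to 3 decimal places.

1522.542

N=7 nodes, M=11 members, R=3 reactions → 2N=14, M+R=14
member 0 (0-1): L=2.7048, (cx,cy)=(0.2569,0.9664)
member 1 (0-2): L=1.7090, (cx,cy)=(1.0000,0.0000)
member 2 (1-2): L=2.8038, (cx,cy)=(0.3617,-0.9323)
member 3 (1-3): L=1.8567, (cx,cy)=(0.9975,0.0711)
member 4 (2-3): L=2.8710, (cx,cy)=(0.2919,0.9565)
member 5 (2-4): L=1.6680, (cx,cy)=(1.0000,0.0000)
member 6 (3-4): L=2.8687, (cx,cy)=(0.2893,-0.9572)
member 7 (3-5): L=1.4272, (cx,cy)=(0.9998,0.0182)
member 8 (4-5): L=2.8356, (cx,cy)=(0.2105,0.9776)
member 9 (4-6): L=1.5230, (cx,cy)=(1.0000,0.0000)
member 10 (5-6): L=2.9226, (cx,cy)=(0.3168,-0.9485)
solve A·x = −loads:
  F[0-1] = -1395.7300 N (compression)
  F[0-2] = +1522.5418 N (tension)
  F[1-2] = +1381.1944 N (tension)
  F[1-3] = -860.3237 N (compression)
  F[2-3] = +819.2504 N (tension)
  F[2-4] = +619.0221 N (tension)
  F[3-4] = -762.2749 N (compression)
  F[3-5] = -398.5392 N (compression)
  F[4-5] = +746.4024 N (tension)
  F[4-6] = +241.3251 N (tension)
  F[5-6] = -761.6538 N (compression)
  Rx@0 = -1163.9100 N
  Ry@0 = +1348.8683 N
  Ry@6 = +722.4117 N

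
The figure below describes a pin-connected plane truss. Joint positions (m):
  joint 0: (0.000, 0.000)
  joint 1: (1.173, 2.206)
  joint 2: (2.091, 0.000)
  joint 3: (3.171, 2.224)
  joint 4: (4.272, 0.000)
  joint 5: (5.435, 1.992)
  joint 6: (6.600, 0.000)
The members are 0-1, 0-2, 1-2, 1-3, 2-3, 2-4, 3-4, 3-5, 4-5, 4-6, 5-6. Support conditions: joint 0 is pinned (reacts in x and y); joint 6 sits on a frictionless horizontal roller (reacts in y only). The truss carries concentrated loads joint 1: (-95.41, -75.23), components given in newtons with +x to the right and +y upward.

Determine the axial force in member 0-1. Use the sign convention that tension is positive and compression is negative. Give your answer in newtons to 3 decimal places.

N=7 nodes, M=11 members, R=3 reactions → 2N=14, M+R=14
member 0 (0-1): L=2.4985, (cx,cy)=(0.4695,0.8829)
member 1 (0-2): L=2.0910, (cx,cy)=(1.0000,0.0000)
member 2 (1-2): L=2.3894, (cx,cy)=(0.3842,-0.9233)
member 3 (1-3): L=1.9981, (cx,cy)=(1.0000,0.0090)
member 4 (2-3): L=2.4724, (cx,cy)=(0.4368,0.8995)
member 5 (2-4): L=2.1810, (cx,cy)=(1.0000,0.0000)
member 6 (3-4): L=2.4816, (cx,cy)=(0.4437,-0.8962)
member 7 (3-5): L=2.2759, (cx,cy)=(0.9948,-0.1019)
member 8 (4-5): L=2.3066, (cx,cy)=(0.5042,0.8636)
member 9 (4-6): L=2.3280, (cx,cy)=(1.0000,0.0000)
member 10 (5-6): L=2.3077, (cx,cy)=(0.5048,-0.8632)
solve A·x = −loads:
  F[0-1] = -106.1790 N (compression)
  F[0-2] = -45.5603 N (compression)
  F[1-2] = +20.4272 N (tension)
  F[1-3] = +37.7138 N (tension)
  F[2-3] = -20.9655 N (compression)
  F[2-4] = -28.5539 N (compression)
  F[3-4] = +18.3297 N (tension)
  F[3-5] = +20.5286 N (tension)
  F[4-5] = -19.0217 N (compression)
  F[4-6] = -10.8310 N (compression)
  F[5-6] = +21.4543 N (tension)
  Rx@0 = +95.4100 N
  Ry@0 = +93.7496 N
  Ry@6 = -18.5196 N

-106.179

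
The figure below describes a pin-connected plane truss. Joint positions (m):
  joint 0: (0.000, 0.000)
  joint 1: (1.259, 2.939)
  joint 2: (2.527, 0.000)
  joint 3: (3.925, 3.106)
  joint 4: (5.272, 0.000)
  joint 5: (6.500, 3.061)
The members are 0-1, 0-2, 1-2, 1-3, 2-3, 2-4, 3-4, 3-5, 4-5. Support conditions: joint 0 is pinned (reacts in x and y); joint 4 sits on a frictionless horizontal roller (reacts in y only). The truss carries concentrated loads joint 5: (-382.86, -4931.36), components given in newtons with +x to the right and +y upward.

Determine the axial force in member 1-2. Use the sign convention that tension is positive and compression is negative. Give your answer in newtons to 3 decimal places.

N=6 nodes, M=9 members, R=3 reactions → 2N=12, M+R=12
member 0 (0-1): L=3.1973, (cx,cy)=(0.3938,0.9192)
member 1 (0-2): L=2.5270, (cx,cy)=(1.0000,0.0000)
member 2 (1-2): L=3.2009, (cx,cy)=(0.3961,-0.9182)
member 3 (1-3): L=2.6712, (cx,cy)=(0.9980,0.0625)
member 4 (2-3): L=3.4061, (cx,cy)=(0.4104,0.9119)
member 5 (2-4): L=2.7450, (cx,cy)=(1.0000,0.0000)
member 6 (3-4): L=3.3855, (cx,cy)=(0.3979,-0.9174)
member 7 (3-5): L=2.5754, (cx,cy)=(0.9998,-0.0175)
member 8 (4-5): L=3.2981, (cx,cy)=(0.3723,0.9281)
solve A·x = −loads:
  F[0-1] = +1007.7799 N (tension)
  F[0-2] = -779.6918 N (compression)
  F[1-2] = -955.9914 N (compression)
  F[1-3] = +777.0609 N (tension)
  F[2-3] = +962.5965 N (tension)
  F[2-4] = -1553.4869 N (compression)
  F[3-4] = -1039.9029 N (compression)
  F[3-5] = +1584.6178 N (tension)
  F[4-5] = -5283.5608 N (compression)
  Rx@0 = +382.8600 N
  Ry@0 = -926.3611 N
  Ry@4 = +5857.7211 N

-955.991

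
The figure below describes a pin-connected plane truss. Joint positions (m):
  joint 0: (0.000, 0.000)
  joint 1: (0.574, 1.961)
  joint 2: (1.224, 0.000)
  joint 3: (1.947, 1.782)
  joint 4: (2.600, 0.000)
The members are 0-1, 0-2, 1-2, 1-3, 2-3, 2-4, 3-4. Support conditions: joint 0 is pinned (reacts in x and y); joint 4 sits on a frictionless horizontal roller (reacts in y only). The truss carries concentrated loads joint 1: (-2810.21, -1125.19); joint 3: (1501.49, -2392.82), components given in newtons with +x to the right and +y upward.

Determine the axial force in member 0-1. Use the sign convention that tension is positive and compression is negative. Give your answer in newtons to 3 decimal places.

-2675.955

N=5 nodes, M=7 members, R=3 reactions → 2N=10, M+R=10
member 0 (0-1): L=2.0433, (cx,cy)=(0.2809,0.9597)
member 1 (0-2): L=1.2240, (cx,cy)=(1.0000,0.0000)
member 2 (1-2): L=2.0659, (cx,cy)=(0.3146,-0.9492)
member 3 (1-3): L=1.3846, (cx,cy)=(0.9916,-0.1293)
member 4 (2-3): L=1.9231, (cx,cy)=(0.3760,0.9266)
member 5 (2-4): L=1.3760, (cx,cy)=(1.0000,0.0000)
member 6 (3-4): L=1.8979, (cx,cy)=(0.3441,-0.9389)
solve A·x = −loads:
  F[0-1] = -2675.9554 N (compression)
  F[0-2] = -556.9886 N (compression)
  F[1-2] = +1293.3782 N (tension)
  F[1-3] = +1665.5193 N (tension)
  F[2-3] = -1324.8920 N (compression)
  F[2-4] = +348.0514 N (tension)
  F[3-4] = -1011.5750 N (compression)
  Rx@0 = +1308.7200 N
  Ry@0 = +2568.1973 N
  Ry@4 = +949.8127 N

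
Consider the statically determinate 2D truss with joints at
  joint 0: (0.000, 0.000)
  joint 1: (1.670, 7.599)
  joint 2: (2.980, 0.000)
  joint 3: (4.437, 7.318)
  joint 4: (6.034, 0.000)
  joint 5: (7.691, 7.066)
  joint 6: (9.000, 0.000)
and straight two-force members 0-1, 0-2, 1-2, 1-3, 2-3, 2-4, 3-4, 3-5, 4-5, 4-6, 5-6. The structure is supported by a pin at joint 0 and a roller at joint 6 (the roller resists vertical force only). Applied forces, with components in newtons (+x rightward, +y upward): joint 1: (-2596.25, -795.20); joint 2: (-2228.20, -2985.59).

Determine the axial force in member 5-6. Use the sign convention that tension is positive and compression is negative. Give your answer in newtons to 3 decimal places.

1073.952

N=7 nodes, M=11 members, R=3 reactions → 2N=14, M+R=14
member 0 (0-1): L=7.7803, (cx,cy)=(0.2146,0.9767)
member 1 (0-2): L=2.9800, (cx,cy)=(1.0000,0.0000)
member 2 (1-2): L=7.7111, (cx,cy)=(0.1699,-0.9855)
member 3 (1-3): L=2.7812, (cx,cy)=(0.9949,-0.1010)
member 4 (2-3): L=7.4616, (cx,cy)=(0.1953,0.9808)
member 5 (2-4): L=3.0540, (cx,cy)=(1.0000,0.0000)
member 6 (3-4): L=7.4902, (cx,cy)=(0.2132,-0.9770)
member 7 (3-5): L=3.2637, (cx,cy)=(0.9970,-0.0772)
member 8 (4-5): L=7.2577, (cx,cy)=(0.2283,0.9736)
member 9 (4-6): L=2.9660, (cx,cy)=(1.0000,0.0000)
member 10 (5-6): L=7.1862, (cx,cy)=(0.1822,-0.9833)
solve A·x = −loads:
  F[0-1] = -4952.1982 N (compression)
  F[0-2] = -3761.4926 N (compression)
  F[1-2] = +4013.4446 N (tension)
  F[1-3] = +855.8471 N (tension)
  F[2-3] = -988.5437 N (compression)
  F[2-4] = -658.4392 N (compression)
  F[3-4] = +1046.3288 N (tension)
  F[3-5] = +436.6538 N (tension)
  F[4-5] = -1050.0018 N (compression)
  F[4-6] = -195.6247 N (compression)
  F[5-6] = +1073.9518 N (tension)
  Rx@0 = +4824.4500 N
  Ry@0 = +4836.7746 N
  Ry@6 = -1055.9846 N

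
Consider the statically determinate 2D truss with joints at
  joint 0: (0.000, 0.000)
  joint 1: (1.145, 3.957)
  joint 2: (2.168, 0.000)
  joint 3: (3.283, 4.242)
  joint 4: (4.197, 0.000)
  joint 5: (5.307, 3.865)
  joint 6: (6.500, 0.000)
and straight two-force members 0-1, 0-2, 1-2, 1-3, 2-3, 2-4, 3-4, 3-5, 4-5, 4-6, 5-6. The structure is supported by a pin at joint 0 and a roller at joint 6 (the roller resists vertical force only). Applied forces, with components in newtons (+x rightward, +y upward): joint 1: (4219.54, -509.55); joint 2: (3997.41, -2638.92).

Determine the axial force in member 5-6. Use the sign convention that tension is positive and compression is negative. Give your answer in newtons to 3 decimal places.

N=7 nodes, M=11 members, R=3 reactions → 2N=14, M+R=14
member 0 (0-1): L=4.1193, (cx,cy)=(0.2780,0.9606)
member 1 (0-2): L=2.1680, (cx,cy)=(1.0000,0.0000)
member 2 (1-2): L=4.0871, (cx,cy)=(0.2503,-0.9682)
member 3 (1-3): L=2.1569, (cx,cy)=(0.9912,0.1321)
member 4 (2-3): L=4.3861, (cx,cy)=(0.2542,0.9671)
member 5 (2-4): L=2.0290, (cx,cy)=(1.0000,0.0000)
member 6 (3-4): L=4.3394, (cx,cy)=(0.2106,-0.9776)
member 7 (3-5): L=2.0588, (cx,cy)=(0.9831,-0.1831)
member 8 (4-5): L=4.0212, (cx,cy)=(0.2760,0.9611)
member 9 (4-6): L=2.3030, (cx,cy)=(1.0000,0.0000)
member 10 (5-6): L=4.0449, (cx,cy)=(0.2949,-0.9555)
solve A·x = −loads:
  F[0-1] = +406.2038 N (tension)
  F[0-2] = +8104.0425 N (tension)
  F[1-2] = -1444.9532 N (compression)
  F[1-3] = -3778.0874 N (compression)
  F[2-3] = +4175.0349 N (tension)
  F[2-4] = +2683.6140 N (tension)
  F[3-4] = -3238.5143 N (compression)
  F[3-5] = -2035.9080 N (compression)
  F[4-5] = +3293.8337 N (tension)
  F[4-6] = +1092.2715 N (tension)
  F[5-6] = -3703.4063 N (compression)
  Rx@0 = -8216.9500 N
  Ry@0 = -390.1966 N
  Ry@6 = +3538.6666 N

-3703.406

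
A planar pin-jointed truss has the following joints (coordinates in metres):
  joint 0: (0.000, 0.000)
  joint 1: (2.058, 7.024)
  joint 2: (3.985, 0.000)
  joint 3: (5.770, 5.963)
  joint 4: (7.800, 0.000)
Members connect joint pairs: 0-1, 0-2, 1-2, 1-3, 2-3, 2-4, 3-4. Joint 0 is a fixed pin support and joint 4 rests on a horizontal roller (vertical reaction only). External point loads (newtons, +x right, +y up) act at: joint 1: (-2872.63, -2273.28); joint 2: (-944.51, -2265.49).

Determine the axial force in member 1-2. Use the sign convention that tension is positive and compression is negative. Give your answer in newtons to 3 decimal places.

N=5 nodes, M=7 members, R=3 reactions → 2N=10, M+R=10
member 0 (0-1): L=7.3193, (cx,cy)=(0.2812,0.9597)
member 1 (0-2): L=3.9850, (cx,cy)=(1.0000,0.0000)
member 2 (1-2): L=7.2835, (cx,cy)=(0.2646,-0.9644)
member 3 (1-3): L=3.8607, (cx,cy)=(0.9615,-0.2748)
member 4 (2-3): L=6.2244, (cx,cy)=(0.2868,0.9580)
member 5 (2-4): L=3.8150, (cx,cy)=(1.0000,0.0000)
member 6 (3-4): L=6.2991, (cx,cy)=(0.3223,-0.9466)
solve A·x = −loads:
  F[0-1] = -5594.0650 N (compression)
  F[0-2] = -2244.2288 N (compression)
  F[1-2] = +3064.5493 N (tension)
  F[1-3] = +508.5138 N (tension)
  F[2-3] = -720.1047 N (compression)
  F[2-4] = -282.4267 N (compression)
  F[3-4] = +876.3670 N (tension)
  Rx@0 = +3817.1400 N
  Ry@0 = +5368.3809 N
  Ry@4 = -829.6109 N

3064.549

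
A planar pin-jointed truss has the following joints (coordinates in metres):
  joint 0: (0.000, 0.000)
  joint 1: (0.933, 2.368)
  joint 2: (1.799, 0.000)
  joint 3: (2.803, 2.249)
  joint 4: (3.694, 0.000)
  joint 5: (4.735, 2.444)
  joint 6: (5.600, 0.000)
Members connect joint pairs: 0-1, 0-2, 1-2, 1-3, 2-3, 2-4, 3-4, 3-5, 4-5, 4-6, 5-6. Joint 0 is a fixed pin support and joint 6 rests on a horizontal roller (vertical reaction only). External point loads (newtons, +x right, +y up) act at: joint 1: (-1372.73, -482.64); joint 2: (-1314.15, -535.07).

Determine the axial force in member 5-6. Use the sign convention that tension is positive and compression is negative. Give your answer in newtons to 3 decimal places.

N=7 nodes, M=11 members, R=3 reactions → 2N=14, M+R=14
member 0 (0-1): L=2.5452, (cx,cy)=(0.3666,0.9304)
member 1 (0-2): L=1.7990, (cx,cy)=(1.0000,0.0000)
member 2 (1-2): L=2.5214, (cx,cy)=(0.3435,-0.9392)
member 3 (1-3): L=1.8738, (cx,cy)=(0.9980,-0.0635)
member 4 (2-3): L=2.4629, (cx,cy)=(0.4076,0.9131)
member 5 (2-4): L=1.8950, (cx,cy)=(1.0000,0.0000)
member 6 (3-4): L=2.4191, (cx,cy)=(0.3683,-0.9297)
member 7 (3-5): L=1.9418, (cx,cy)=(0.9949,0.1004)
member 8 (4-5): L=2.6565, (cx,cy)=(0.3919,0.9200)
member 9 (4-6): L=1.9060, (cx,cy)=(1.0000,0.0000)
member 10 (5-6): L=2.5926, (cx,cy)=(0.3336,-0.9427)
solve A·x = −loads:
  F[0-1] = -1446.5750 N (compression)
  F[0-2] = -2156.6002 N (compression)
  F[1-2] = +882.6087 N (tension)
  F[1-3] = +540.3985 N (tension)
  F[2-3] = -321.7978 N (compression)
  F[2-4] = -408.1284 N (compression)
  F[3-4] = +382.0142 N (tension)
  F[3-5] = +268.7821 N (tension)
  F[4-5] = -386.0330 N (compression)
  F[4-6] = -116.1472 N (compression)
  F[5-6] = +348.1138 N (tension)
  Rx@0 = +2686.8800 N
  Ry@0 = +1345.8762 N
  Ry@6 = -328.1662 N

348.114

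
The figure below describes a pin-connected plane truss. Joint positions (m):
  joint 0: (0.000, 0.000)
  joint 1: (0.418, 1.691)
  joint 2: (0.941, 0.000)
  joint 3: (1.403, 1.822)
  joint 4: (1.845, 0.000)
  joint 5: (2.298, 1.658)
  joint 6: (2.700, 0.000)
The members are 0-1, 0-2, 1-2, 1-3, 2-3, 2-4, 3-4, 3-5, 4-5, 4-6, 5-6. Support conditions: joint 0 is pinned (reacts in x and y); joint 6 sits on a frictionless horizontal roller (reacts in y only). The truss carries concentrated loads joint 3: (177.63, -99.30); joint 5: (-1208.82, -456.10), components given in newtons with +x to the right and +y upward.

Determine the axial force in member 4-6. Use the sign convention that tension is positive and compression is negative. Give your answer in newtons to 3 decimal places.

-44.285

N=7 nodes, M=11 members, R=3 reactions → 2N=14, M+R=14
member 0 (0-1): L=1.7419, (cx,cy)=(0.2400,0.9708)
member 1 (0-2): L=0.9410, (cx,cy)=(1.0000,0.0000)
member 2 (1-2): L=1.7700, (cx,cy)=(0.2955,-0.9554)
member 3 (1-3): L=0.9937, (cx,cy)=(0.9913,0.1318)
member 4 (2-3): L=1.8797, (cx,cy)=(0.2458,0.9693)
member 5 (2-4): L=0.9040, (cx,cy)=(1.0000,0.0000)
member 6 (3-4): L=1.8748, (cx,cy)=(0.2358,-0.9718)
member 7 (3-5): L=0.9099, (cx,cy)=(0.9836,-0.1802)
member 8 (4-5): L=1.7188, (cx,cy)=(0.2636,0.9646)
member 9 (4-6): L=0.8550, (cx,cy)=(1.0000,0.0000)
member 10 (5-6): L=1.7060, (cx,cy)=(0.2356,-0.9718)
solve A·x = −loads:
  F[0-1] = -760.2609 N (compression)
  F[0-2] = -848.7515 N (compression)
  F[1-2] = +717.6246 N (tension)
  F[1-3] = -397.9521 N (compression)
  F[2-3] = -707.2800 N (compression)
  F[2-4] = -462.8698 N (compression)
  F[3-4] = +835.0456 N (tension)
  F[3-5] = -958.5122 N (compression)
  F[4-5] = -841.2525 N (compression)
  F[4-6] = -44.2847 N (compression)
  F[5-6] = +187.9386 N (tension)
  Rx@0 = +1031.1900 N
  Ry@0 = +738.0467 N
  Ry@6 = -182.6467 N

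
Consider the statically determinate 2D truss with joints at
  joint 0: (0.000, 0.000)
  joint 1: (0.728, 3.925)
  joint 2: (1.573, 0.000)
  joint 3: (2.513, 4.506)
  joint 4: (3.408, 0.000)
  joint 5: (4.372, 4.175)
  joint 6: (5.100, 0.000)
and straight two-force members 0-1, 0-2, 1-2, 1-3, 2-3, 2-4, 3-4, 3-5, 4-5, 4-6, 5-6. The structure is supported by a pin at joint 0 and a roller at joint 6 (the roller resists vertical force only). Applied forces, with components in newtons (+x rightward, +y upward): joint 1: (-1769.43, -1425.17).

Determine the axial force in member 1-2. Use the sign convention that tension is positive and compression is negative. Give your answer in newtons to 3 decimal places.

N=7 nodes, M=11 members, R=3 reactions → 2N=14, M+R=14
member 0 (0-1): L=3.9919, (cx,cy)=(0.1824,0.9832)
member 1 (0-2): L=1.5730, (cx,cy)=(1.0000,0.0000)
member 2 (1-2): L=4.0149, (cx,cy)=(0.2105,-0.9776)
member 3 (1-3): L=1.8772, (cx,cy)=(0.9509,0.3095)
member 4 (2-3): L=4.6030, (cx,cy)=(0.2042,0.9789)
member 5 (2-4): L=1.8350, (cx,cy)=(1.0000,0.0000)
member 6 (3-4): L=4.5940, (cx,cy)=(0.1948,-0.9808)
member 7 (3-5): L=1.8882, (cx,cy)=(0.9845,-0.1753)
member 8 (4-5): L=4.2848, (cx,cy)=(0.2250,0.9744)
member 9 (4-6): L=1.6920, (cx,cy)=(1.0000,0.0000)
member 10 (5-6): L=4.2380, (cx,cy)=(0.1718,-0.9851)
solve A·x = −loads:
  F[0-1] = -2627.5642 N (compression)
  F[0-2] = -1290.2481 N (compression)
  F[1-2] = +1508.7332 N (tension)
  F[1-3] = +1022.9429 N (tension)
  F[2-3] = -1506.6916 N (compression)
  F[2-4] = -665.0250 N (compression)
  F[3-4] = +1099.1070 N (tension)
  F[3-5] = +457.9905 N (tension)
  F[4-5] = -1106.4118 N (compression)
  F[4-6] = -201.9797 N (compression)
  F[5-6] = +1175.8090 N (tension)
  Rx@0 = +1769.4300 N
  Ry@0 = +2583.5012 N
  Ry@6 = -1158.3312 N

1508.733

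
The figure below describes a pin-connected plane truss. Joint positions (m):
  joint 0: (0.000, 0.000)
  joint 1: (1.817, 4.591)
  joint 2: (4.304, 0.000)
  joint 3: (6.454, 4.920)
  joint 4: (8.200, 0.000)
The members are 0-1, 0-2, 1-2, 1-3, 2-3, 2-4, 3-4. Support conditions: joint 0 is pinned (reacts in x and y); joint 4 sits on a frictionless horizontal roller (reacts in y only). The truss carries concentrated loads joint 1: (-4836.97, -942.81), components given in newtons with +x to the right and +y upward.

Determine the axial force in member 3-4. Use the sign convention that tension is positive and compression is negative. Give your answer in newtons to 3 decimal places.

N=5 nodes, M=7 members, R=3 reactions → 2N=10, M+R=10
member 0 (0-1): L=4.9375, (cx,cy)=(0.3680,0.9298)
member 1 (0-2): L=4.3040, (cx,cy)=(1.0000,0.0000)
member 2 (1-2): L=5.2213, (cx,cy)=(0.4763,-0.8793)
member 3 (1-3): L=4.6487, (cx,cy)=(0.9975,0.0708)
member 4 (2-3): L=5.3693, (cx,cy)=(0.4004,0.9163)
member 5 (2-4): L=3.8960, (cx,cy)=(1.0000,0.0000)
member 6 (3-4): L=5.2206, (cx,cy)=(0.3344,-0.9424)
solve A·x = −loads:
  F[0-1] = -3701.7815 N (compression)
  F[0-2] = -3474.7106 N (compression)
  F[1-2] = +3007.1452 N (tension)
  F[1-3] = +2047.4995 N (tension)
  F[2-3] = -2885.5472 N (compression)
  F[2-4] = -886.9114 N (compression)
  F[3-4] = +2651.9077 N (tension)
  Rx@0 = +4836.9700 N
  Ry@0 = +3442.0104 N
  Ry@4 = -2499.2004 N

2651.908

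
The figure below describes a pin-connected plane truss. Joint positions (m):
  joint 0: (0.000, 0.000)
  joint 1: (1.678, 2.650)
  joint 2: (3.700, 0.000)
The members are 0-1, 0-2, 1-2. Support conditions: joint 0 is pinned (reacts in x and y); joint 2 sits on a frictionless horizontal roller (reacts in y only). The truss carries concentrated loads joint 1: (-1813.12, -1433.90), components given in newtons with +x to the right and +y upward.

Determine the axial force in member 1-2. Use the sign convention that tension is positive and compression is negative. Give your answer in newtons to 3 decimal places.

815.458

N=3 nodes, M=3 members, R=3 reactions → 2N=6, M+R=6
member 0 (0-1): L=3.1366, (cx,cy)=(0.5350,0.8449)
member 1 (0-2): L=3.7000, (cx,cy)=(1.0000,0.0000)
member 2 (1-2): L=3.3333, (cx,cy)=(0.6066,-0.7950)
solve A·x = −loads:
  F[0-1] = -2464.5212 N (compression)
  F[0-2] = -494.6597 N (compression)
  F[1-2] = +815.4581 N (tension)
  Rx@0 = +1813.1200 N
  Ry@0 = +2082.1929 N
  Ry@2 = -648.2929 N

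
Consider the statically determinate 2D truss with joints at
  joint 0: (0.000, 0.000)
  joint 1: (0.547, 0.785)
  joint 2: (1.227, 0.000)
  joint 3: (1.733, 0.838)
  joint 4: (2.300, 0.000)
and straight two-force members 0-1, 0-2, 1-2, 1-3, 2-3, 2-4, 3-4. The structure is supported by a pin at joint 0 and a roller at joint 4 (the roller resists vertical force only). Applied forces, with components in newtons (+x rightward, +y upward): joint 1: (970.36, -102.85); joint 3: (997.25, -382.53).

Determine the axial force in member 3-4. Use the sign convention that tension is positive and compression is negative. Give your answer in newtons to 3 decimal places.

-1216.115

N=5 nodes, M=7 members, R=3 reactions → 2N=10, M+R=10
member 0 (0-1): L=0.9568, (cx,cy)=(0.5717,0.8205)
member 1 (0-2): L=1.2270, (cx,cy)=(1.0000,0.0000)
member 2 (1-2): L=1.0386, (cx,cy)=(0.6547,-0.7558)
member 3 (1-3): L=1.1872, (cx,cy)=(0.9990,0.0446)
member 4 (2-3): L=0.9789, (cx,cy)=(0.5169,0.8560)
member 5 (2-4): L=1.0730, (cx,cy)=(1.0000,0.0000)
member 6 (3-4): L=1.0118, (cx,cy)=(0.5604,-0.8282)
solve A·x = −loads:
  F[0-1] = +636.0382 N (tension)
  F[0-2] = +1603.9822 N (tension)
  F[1-2] = -830.2128 N (compression)
  F[1-3] = -63.2158 N (compression)
  F[2-3] = +733.0372 N (tension)
  F[2-4] = +681.4977 N (tension)
  F[3-4] = -1216.1152 N (compression)
  Rx@0 = -1967.6100 N
  Ry@0 = -521.8424 N
  Ry@4 = +1007.2224 N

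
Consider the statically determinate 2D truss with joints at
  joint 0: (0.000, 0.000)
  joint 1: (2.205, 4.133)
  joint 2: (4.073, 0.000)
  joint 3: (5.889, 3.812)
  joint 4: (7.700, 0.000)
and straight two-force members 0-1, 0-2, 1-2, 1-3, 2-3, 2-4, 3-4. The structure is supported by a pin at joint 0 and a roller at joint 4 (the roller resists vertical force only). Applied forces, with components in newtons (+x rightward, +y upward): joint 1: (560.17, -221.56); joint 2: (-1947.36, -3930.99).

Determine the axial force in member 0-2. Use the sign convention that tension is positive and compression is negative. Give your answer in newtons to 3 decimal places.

N=5 nodes, M=7 members, R=3 reactions → 2N=10, M+R=10
member 0 (0-1): L=4.6844, (cx,cy)=(0.4707,0.8823)
member 1 (0-2): L=4.0730, (cx,cy)=(1.0000,0.0000)
member 2 (1-2): L=4.5355, (cx,cy)=(0.4119,-0.9112)
member 3 (1-3): L=3.6980, (cx,cy)=(0.9962,-0.0868)
member 4 (2-3): L=4.2225, (cx,cy)=(0.4301,0.9028)
member 5 (2-4): L=3.6270, (cx,cy)=(1.0000,0.0000)
member 6 (3-4): L=4.2203, (cx,cy)=(0.4291,-0.9032)
solve A·x = −loads:
  F[0-1] = -1937.1110 N (compression)
  F[0-2] = -475.3723 N (compression)
  F[1-2] = +1845.8543 N (tension)
  F[1-3] = -2240.6762 N (compression)
  F[2-3] = +2491.1198 N (tension)
  F[2-4] = +1160.8360 N (tension)
  F[3-4] = -2705.1874 N (compression)
  Rx@0 = +1387.1900 N
  Ry@0 = +1709.0897 N
  Ry@4 = +2443.4603 N

-475.372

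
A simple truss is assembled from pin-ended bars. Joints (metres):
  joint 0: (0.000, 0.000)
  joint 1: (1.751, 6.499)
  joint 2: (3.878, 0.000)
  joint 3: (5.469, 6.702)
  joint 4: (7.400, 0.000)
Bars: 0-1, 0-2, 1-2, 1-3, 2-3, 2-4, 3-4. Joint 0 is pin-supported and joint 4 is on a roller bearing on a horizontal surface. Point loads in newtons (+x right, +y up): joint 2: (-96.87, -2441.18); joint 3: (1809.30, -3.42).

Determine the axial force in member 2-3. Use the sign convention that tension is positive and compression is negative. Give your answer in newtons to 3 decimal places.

N=5 nodes, M=7 members, R=3 reactions → 2N=10, M+R=10
member 0 (0-1): L=6.7308, (cx,cy)=(0.2601,0.9656)
member 1 (0-2): L=3.8780, (cx,cy)=(1.0000,0.0000)
member 2 (1-2): L=6.8382, (cx,cy)=(0.3110,-0.9504)
member 3 (1-3): L=3.7235, (cx,cy)=(0.9985,0.0545)
member 4 (2-3): L=6.8883, (cx,cy)=(0.2310,0.9730)
member 5 (2-4): L=3.5220, (cx,cy)=(1.0000,0.0000)
member 6 (3-4): L=6.9746, (cx,cy)=(0.2769,-0.9609)
solve A·x = −loads:
  F[0-1] = +492.8463 N (tension)
  F[0-2] = +1584.2164 N (tension)
  F[1-2] = -484.6881 N (compression)
  F[1-3] = +279.3896 N (tension)
  F[2-3] = +2982.4704 N (tension)
  F[2-4] = +841.4564 N (tension)
  F[3-4] = -3039.2818 N (compression)
  Rx@0 = -1712.4300 N
  Ry@0 = -475.8768 N
  Ry@4 = +2920.4768 N

2982.470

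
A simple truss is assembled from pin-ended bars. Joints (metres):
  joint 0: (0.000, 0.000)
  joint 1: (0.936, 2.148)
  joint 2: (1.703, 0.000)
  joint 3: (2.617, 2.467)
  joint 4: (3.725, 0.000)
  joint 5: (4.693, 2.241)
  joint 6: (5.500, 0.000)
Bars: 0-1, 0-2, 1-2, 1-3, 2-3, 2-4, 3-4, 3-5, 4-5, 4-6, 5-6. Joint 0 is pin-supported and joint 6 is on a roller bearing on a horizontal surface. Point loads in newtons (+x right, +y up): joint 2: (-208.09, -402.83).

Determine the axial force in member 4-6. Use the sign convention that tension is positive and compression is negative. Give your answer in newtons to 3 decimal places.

44.916

N=7 nodes, M=11 members, R=3 reactions → 2N=14, M+R=14
member 0 (0-1): L=2.3431, (cx,cy)=(0.3995,0.9167)
member 1 (0-2): L=1.7030, (cx,cy)=(1.0000,0.0000)
member 2 (1-2): L=2.2808, (cx,cy)=(0.3363,-0.9418)
member 3 (1-3): L=1.7110, (cx,cy)=(0.9825,0.1864)
member 4 (2-3): L=2.6309, (cx,cy)=(0.3474,0.9377)
member 5 (2-4): L=2.0220, (cx,cy)=(1.0000,0.0000)
member 6 (3-4): L=2.7044, (cx,cy)=(0.4097,-0.9122)
member 7 (3-5): L=2.0883, (cx,cy)=(0.9941,-0.1082)
member 8 (4-5): L=2.4411, (cx,cy)=(0.3965,0.9180)
member 9 (4-6): L=1.7750, (cx,cy)=(1.0000,0.0000)
member 10 (5-6): L=2.3819, (cx,cy)=(0.3388,-0.9409)
solve A·x = −loads:
  F[0-1] = -303.3553 N (compression)
  F[0-2] = -86.9071 N (compression)
  F[1-2] = +253.6877 N (tension)
  F[1-3] = -210.1784 N (compression)
  F[2-3] = +174.8048 N (tension)
  F[2-4] = +145.7637 N (tension)
  F[3-4] = -125.4730 N (compression)
  F[3-5] = -94.9144 N (compression)
  F[4-5] = +124.6803 N (tension)
  F[4-6] = +44.9165 N (tension)
  F[5-6] = -132.5717 N (compression)
  Rx@0 = +208.0900 N
  Ry@0 = +278.0992 N
  Ry@6 = +124.7308 N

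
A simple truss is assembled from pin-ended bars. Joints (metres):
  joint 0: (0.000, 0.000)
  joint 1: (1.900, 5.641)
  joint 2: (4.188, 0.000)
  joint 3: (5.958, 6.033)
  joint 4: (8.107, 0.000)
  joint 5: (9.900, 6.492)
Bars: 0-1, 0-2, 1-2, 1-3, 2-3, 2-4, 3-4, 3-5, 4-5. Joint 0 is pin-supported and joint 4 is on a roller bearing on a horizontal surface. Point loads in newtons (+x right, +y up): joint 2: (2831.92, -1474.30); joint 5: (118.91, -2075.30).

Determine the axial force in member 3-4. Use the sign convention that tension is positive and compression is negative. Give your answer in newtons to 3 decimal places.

-1308.418

N=6 nodes, M=9 members, R=3 reactions → 2N=12, M+R=12
member 0 (0-1): L=5.9524, (cx,cy)=(0.3192,0.9477)
member 1 (0-2): L=4.1880, (cx,cy)=(1.0000,0.0000)
member 2 (1-2): L=6.0873, (cx,cy)=(0.3759,-0.9267)
member 3 (1-3): L=4.0769, (cx,cy)=(0.9954,0.0962)
member 4 (2-3): L=6.2873, (cx,cy)=(0.2815,0.9596)
member 5 (2-4): L=3.9190, (cx,cy)=(1.0000,0.0000)
member 6 (3-4): L=6.4043, (cx,cy)=(0.3356,-0.9420)
member 7 (3-5): L=3.9686, (cx,cy)=(0.9933,0.1157)
member 8 (4-5): L=6.7351, (cx,cy)=(0.2662,0.9639)
solve A·x = −loads:
  F[0-1] = -167.2291 N (compression)
  F[0-2] = +3004.2095 N (tension)
  F[1-2] = +159.2182 N (tension)
  F[1-3] = -113.7505 N (compression)
  F[2-3] = +1382.6785 N (tension)
  F[2-4] = -157.1188 N (compression)
  F[3-4] = -1308.4181 N (compression)
  F[3-5] = +719.9059 N (tension)
  F[4-5] = -2239.3756 N (compression)
  Rx@0 = -2950.8300 N
  Ry@0 = +158.4810 N
  Ry@4 = +3391.1190 N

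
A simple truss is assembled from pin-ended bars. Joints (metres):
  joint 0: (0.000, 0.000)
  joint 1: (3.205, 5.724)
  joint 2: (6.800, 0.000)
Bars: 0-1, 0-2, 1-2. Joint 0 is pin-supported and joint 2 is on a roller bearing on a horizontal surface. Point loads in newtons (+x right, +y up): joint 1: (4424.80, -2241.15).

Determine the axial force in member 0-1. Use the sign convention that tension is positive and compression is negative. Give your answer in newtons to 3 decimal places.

2910.827

N=3 nodes, M=3 members, R=3 reactions → 2N=6, M+R=6
member 0 (0-1): L=6.5602, (cx,cy)=(0.4886,0.8725)
member 1 (0-2): L=6.8000, (cx,cy)=(1.0000,0.0000)
member 2 (1-2): L=6.7593, (cx,cy)=(0.5319,-0.8468)
solve A·x = −loads:
  F[0-1] = +2910.8269 N (tension)
  F[0-2] = +3002.7088 N (tension)
  F[1-2] = -5645.6812 N (compression)
  Rx@0 = -4424.8000 N
  Ry@0 = -2539.7972 N
  Ry@2 = +4780.9472 N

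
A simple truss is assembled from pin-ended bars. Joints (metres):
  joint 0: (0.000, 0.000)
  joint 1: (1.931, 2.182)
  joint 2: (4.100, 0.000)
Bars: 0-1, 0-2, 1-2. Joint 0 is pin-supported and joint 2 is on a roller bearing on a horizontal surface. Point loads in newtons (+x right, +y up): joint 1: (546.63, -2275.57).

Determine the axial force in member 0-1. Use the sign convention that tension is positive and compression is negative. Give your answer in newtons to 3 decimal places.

N=3 nodes, M=3 members, R=3 reactions → 2N=6, M+R=6
member 0 (0-1): L=2.9137, (cx,cy)=(0.6627,0.7489)
member 1 (0-2): L=4.1000, (cx,cy)=(1.0000,0.0000)
member 2 (1-2): L=3.0766, (cx,cy)=(0.7050,-0.7092)
solve A·x = −loads:
  F[0-1] = -1219.0683 N (compression)
  F[0-2] = +1354.5333 N (tension)
  F[1-2] = -1921.3486 N (compression)
  Rx@0 = -546.6300 N
  Ry@0 = +912.9182 N
  Ry@2 = +1362.6518 N

-1219.068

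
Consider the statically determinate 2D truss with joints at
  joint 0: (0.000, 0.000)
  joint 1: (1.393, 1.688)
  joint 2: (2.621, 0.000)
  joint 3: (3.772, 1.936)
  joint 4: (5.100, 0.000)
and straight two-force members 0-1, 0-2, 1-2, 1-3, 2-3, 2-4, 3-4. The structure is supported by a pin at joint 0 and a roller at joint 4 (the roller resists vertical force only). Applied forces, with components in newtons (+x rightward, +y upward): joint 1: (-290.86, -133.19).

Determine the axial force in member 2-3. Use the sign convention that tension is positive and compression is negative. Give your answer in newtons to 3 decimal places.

N=5 nodes, M=7 members, R=3 reactions → 2N=10, M+R=10
member 0 (0-1): L=2.1886, (cx,cy)=(0.6365,0.7713)
member 1 (0-2): L=2.6210, (cx,cy)=(1.0000,0.0000)
member 2 (1-2): L=2.0874, (cx,cy)=(0.5883,-0.8087)
member 3 (1-3): L=2.3919, (cx,cy)=(0.9946,0.1037)
member 4 (2-3): L=2.2523, (cx,cy)=(0.5110,0.8596)
member 5 (2-4): L=2.4790, (cx,cy)=(1.0000,0.0000)
member 6 (3-4): L=2.3477, (cx,cy)=(0.5657,-0.8246)
solve A·x = −loads:
  F[0-1] = -250.3357 N (compression)
  F[0-2] = -131.5234 N (compression)
  F[1-2] = +84.6003 N (tension)
  F[1-3] = +82.1973 N (tension)
  F[2-3] = -79.5897 N (compression)
  F[2-4] = -41.0814 N (compression)
  F[3-4] = +72.6256 N (tension)
  Rx@0 = +290.8600 N
  Ry@0 = +193.0798 N
  Ry@4 = -59.8898 N

-79.590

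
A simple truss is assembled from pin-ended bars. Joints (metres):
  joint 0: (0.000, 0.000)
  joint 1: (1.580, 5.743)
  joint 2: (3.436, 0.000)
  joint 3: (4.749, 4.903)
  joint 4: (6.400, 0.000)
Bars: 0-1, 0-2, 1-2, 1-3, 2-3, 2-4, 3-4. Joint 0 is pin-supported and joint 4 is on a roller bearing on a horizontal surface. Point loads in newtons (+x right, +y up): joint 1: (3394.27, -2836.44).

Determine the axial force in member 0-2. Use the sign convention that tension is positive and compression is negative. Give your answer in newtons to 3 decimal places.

3144.014

N=5 nodes, M=7 members, R=3 reactions → 2N=10, M+R=10
member 0 (0-1): L=5.9564, (cx,cy)=(0.2653,0.9642)
member 1 (0-2): L=3.4360, (cx,cy)=(1.0000,0.0000)
member 2 (1-2): L=6.0355, (cx,cy)=(0.3075,-0.9515)
member 3 (1-3): L=3.2784, (cx,cy)=(0.9666,-0.2562)
member 4 (2-3): L=5.0758, (cx,cy)=(0.2587,0.9660)
member 5 (2-4): L=2.9640, (cx,cy)=(1.0000,0.0000)
member 6 (3-4): L=5.1735, (cx,cy)=(0.3191,-0.9477)
solve A·x = −loads:
  F[0-1] = +943.4301 N (tension)
  F[0-2] = +3144.0140 N (tension)
  F[1-2] = -3347.8096 N (compression)
  F[1-3] = -2187.5322 N (compression)
  F[2-3] = +3297.8330 N (tension)
  F[2-4] = +1261.4250 N (tension)
  F[3-4] = -3952.7530 N (compression)
  Rx@0 = -3394.2700 N
  Ry@0 = -909.6331 N
  Ry@4 = +3746.0731 N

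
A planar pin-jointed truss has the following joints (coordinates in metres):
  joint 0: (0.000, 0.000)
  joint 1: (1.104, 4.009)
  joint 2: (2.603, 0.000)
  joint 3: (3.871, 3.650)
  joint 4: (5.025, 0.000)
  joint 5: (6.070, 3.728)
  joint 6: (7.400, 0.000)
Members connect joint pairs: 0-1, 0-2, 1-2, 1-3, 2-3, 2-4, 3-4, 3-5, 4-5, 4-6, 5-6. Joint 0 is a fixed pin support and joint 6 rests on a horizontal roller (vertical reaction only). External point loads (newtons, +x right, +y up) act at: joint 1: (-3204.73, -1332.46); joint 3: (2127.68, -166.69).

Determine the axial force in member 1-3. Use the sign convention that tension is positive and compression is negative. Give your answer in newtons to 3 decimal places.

N=7 nodes, M=11 members, R=3 reactions → 2N=14, M+R=14
member 0 (0-1): L=4.1582, (cx,cy)=(0.2655,0.9641)
member 1 (0-2): L=2.6030, (cx,cy)=(1.0000,0.0000)
member 2 (1-2): L=4.2801, (cx,cy)=(0.3502,-0.9367)
member 3 (1-3): L=2.7902, (cx,cy)=(0.9917,-0.1287)
member 4 (2-3): L=3.8640, (cx,cy)=(0.3282,0.9446)
member 5 (2-4): L=2.4220, (cx,cy)=(1.0000,0.0000)
member 6 (3-4): L=3.8281, (cx,cy)=(0.3015,-0.9535)
member 7 (3-5): L=2.2004, (cx,cy)=(0.9994,0.0354)
member 8 (4-5): L=3.8717, (cx,cy)=(0.2699,0.9629)
member 9 (4-6): L=2.3750, (cx,cy)=(1.0000,0.0000)
member 10 (5-6): L=3.9581, (cx,cy)=(0.3360,-0.9419)
solve A·x = −loads:
  F[0-1] = -1970.6068 N (compression)
  F[0-2] = -553.8590 N (compression)
  F[1-2] = +246.3046 N (tension)
  F[1-3] = +2617.0289 N (tension)
  F[2-3] = -244.2297 N (compression)
  F[2-4] = -387.4502 N (compression)
  F[3-4] = +429.8793 N (tension)
  F[3-5] = +258.0225 N (tension)
  F[4-5] = -425.6799 N (compression)
  F[4-6] = -142.9660 N (compression)
  F[5-6] = +425.4735 N (tension)
  Rx@0 = +1077.0500 N
  Ry@0 = +1899.8848 N
  Ry@6 = -400.7348 N

2617.029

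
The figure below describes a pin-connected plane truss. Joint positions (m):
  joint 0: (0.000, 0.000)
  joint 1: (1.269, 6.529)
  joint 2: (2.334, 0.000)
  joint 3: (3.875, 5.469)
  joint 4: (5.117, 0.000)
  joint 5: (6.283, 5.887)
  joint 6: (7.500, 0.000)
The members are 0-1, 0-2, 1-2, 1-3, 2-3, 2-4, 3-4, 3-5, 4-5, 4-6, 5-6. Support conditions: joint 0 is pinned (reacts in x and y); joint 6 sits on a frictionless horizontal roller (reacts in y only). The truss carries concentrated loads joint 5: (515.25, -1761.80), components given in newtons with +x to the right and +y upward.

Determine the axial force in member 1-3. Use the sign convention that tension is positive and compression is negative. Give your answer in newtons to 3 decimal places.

49.005

N=7 nodes, M=11 members, R=3 reactions → 2N=14, M+R=14
member 0 (0-1): L=6.6512, (cx,cy)=(0.1908,0.9816)
member 1 (0-2): L=2.3340, (cx,cy)=(1.0000,0.0000)
member 2 (1-2): L=6.6153, (cx,cy)=(0.1610,-0.9870)
member 3 (1-3): L=2.8133, (cx,cy)=(0.9263,-0.3768)
member 4 (2-3): L=5.6820, (cx,cy)=(0.2712,0.9625)
member 5 (2-4): L=2.7830, (cx,cy)=(1.0000,0.0000)
member 6 (3-4): L=5.6083, (cx,cy)=(0.2215,-0.9752)
member 7 (3-5): L=2.4440, (cx,cy)=(0.9853,0.1710)
member 8 (4-5): L=6.0014, (cx,cy)=(0.1943,0.9809)
member 9 (4-6): L=2.3830, (cx,cy)=(1.0000,0.0000)
member 10 (5-6): L=6.0115, (cx,cy)=(0.2024,-0.9793)
solve A·x = −loads:
  F[0-1] = +120.7741 N (tension)
  F[0-2] = +492.2071 N (tension)
  F[1-2] = -138.8303 N (compression)
  F[1-3] = +49.0047 N (tension)
  F[2-3] = +142.3548 N (tension)
  F[2-4] = +431.2488 N (tension)
  F[3-4] = -102.5776 N (compression)
  F[3-5] = +108.3139 N (tension)
  F[4-5] = +101.9737 N (tension)
  F[4-6] = +388.7197 N (tension)
  F[5-6] = -1920.1145 N (compression)
  Rx@0 = -515.2500 N
  Ry@0 = -118.5555 N
  Ry@6 = +1880.3555 N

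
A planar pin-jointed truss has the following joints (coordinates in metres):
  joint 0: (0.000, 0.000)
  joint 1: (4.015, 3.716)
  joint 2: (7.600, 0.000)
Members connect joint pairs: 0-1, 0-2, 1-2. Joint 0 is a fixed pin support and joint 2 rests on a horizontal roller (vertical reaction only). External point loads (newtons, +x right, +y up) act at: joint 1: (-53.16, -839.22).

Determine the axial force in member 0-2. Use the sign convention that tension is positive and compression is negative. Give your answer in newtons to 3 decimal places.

N=3 nodes, M=3 members, R=3 reactions → 2N=6, M+R=6
member 0 (0-1): L=5.4707, (cx,cy)=(0.7339,0.6793)
member 1 (0-2): L=7.6000, (cx,cy)=(1.0000,0.0000)
member 2 (1-2): L=5.1634, (cx,cy)=(0.6943,-0.7197)
solve A·x = −loads:
  F[0-1] = -621.0682 N (compression)
  F[0-2] = +402.6455 N (tension)
  F[1-2] = -579.9238 N (compression)
  Rx@0 = +53.1600 N
  Ry@0 = +421.8614 N
  Ry@2 = +417.3586 N

402.646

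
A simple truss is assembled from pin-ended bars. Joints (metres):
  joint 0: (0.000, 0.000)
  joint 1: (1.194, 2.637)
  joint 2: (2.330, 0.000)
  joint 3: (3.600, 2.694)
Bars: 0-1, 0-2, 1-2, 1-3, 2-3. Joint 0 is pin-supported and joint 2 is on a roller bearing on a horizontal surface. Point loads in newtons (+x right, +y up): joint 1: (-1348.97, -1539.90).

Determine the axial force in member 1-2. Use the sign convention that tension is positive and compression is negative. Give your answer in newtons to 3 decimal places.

803.125

N=4 nodes, M=5 members, R=3 reactions → 2N=8, M+R=8
member 0 (0-1): L=2.8947, (cx,cy)=(0.4125,0.9110)
member 1 (0-2): L=2.3300, (cx,cy)=(1.0000,0.0000)
member 2 (1-2): L=2.8713, (cx,cy)=(0.3956,-0.9184)
member 3 (1-3): L=2.4067, (cx,cy)=(0.9997,0.0237)
member 4 (2-3): L=2.9783, (cx,cy)=(0.4264,0.9045)
solve A·x = −loads:
  F[0-1] = -2500.0785 N (compression)
  F[0-2] = -317.7499 N (compression)
  F[1-2] = +803.1248 N (tension)
  F[1-3] = +0.0000 N (tension)
  F[2-3] = -0.0000 N (compression)
  Rx@0 = +1348.9700 N
  Ry@0 = +2277.4937 N
  Ry@2 = -737.5937 N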